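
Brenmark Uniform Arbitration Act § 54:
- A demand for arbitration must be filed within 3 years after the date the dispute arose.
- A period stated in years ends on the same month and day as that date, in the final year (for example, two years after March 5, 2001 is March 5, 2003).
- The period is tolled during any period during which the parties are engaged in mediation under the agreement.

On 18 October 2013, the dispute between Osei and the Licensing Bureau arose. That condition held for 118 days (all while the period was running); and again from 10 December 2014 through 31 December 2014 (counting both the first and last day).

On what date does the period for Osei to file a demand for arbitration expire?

3 years after 18 October 2013 is October 18, 2016.
Tolling adds 118 days: October 18, 2016 + 118 days = February 13, 2017.
From December 10, 2014 through December 31, 2014 inclusive is 22 days; tolling adds 22 days: February 13, 2017 + 22 days = March 7, 2017.

March 7, 2017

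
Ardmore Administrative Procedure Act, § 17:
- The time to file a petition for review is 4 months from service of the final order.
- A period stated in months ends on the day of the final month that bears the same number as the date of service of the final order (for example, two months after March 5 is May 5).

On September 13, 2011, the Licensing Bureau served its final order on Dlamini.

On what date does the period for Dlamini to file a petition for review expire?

4 months after September 13, 2011 is January 13, 2012.

January 13, 2012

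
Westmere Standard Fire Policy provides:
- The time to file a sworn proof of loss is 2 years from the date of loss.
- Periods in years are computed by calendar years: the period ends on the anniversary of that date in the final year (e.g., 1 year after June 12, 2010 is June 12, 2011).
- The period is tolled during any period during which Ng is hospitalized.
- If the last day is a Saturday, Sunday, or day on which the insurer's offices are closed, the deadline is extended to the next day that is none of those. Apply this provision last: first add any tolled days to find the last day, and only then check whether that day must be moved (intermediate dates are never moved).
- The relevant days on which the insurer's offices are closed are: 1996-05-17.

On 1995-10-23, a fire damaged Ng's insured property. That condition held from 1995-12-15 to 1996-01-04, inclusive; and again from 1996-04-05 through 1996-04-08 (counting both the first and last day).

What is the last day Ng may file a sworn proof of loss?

November 17, 1997

2 years after 1995-10-23 is October 23, 1997.
From December 15, 1995 through January 4, 1996 inclusive is 21 days; tolling adds 21 days: October 23, 1997 + 21 days = November 13, 1997.
From April 5, 1996 through April 8, 1996 inclusive is 4 days; tolling adds 4 days: November 13, 1997 + 4 days = November 17, 1997.
November 17, 1997 is a Monday and not a day on which the insurer's offices are closed, so no extension applies.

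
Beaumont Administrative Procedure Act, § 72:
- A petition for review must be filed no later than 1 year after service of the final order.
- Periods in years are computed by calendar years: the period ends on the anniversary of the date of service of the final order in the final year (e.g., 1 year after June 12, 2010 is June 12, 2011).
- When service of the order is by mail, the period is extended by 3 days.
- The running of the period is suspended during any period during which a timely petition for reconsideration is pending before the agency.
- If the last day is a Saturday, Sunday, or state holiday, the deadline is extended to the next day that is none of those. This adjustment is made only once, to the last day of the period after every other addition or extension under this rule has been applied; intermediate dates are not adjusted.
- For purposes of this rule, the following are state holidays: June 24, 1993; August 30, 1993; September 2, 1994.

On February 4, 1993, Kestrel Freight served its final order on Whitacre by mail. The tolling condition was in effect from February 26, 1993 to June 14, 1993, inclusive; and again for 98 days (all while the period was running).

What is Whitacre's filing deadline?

September 5, 1994

1 year after February 4, 1993 is February 4, 1994.
Service was by mail, adding 3 days: February 4, 1994 + 3 days = February 7, 1994.
From February 26, 1993 through June 14, 1993 inclusive is 109 days; tolling adds 109 days: February 7, 1994 + 109 days = May 27, 1994.
Tolling adds 98 days: May 27, 1994 + 98 days = September 2, 1994.
September 2, 1994 is a listed holiday; September 3, 1994 is Saturday; September 4, 1994 is Sunday. The next qualifying day is September 5, 1994.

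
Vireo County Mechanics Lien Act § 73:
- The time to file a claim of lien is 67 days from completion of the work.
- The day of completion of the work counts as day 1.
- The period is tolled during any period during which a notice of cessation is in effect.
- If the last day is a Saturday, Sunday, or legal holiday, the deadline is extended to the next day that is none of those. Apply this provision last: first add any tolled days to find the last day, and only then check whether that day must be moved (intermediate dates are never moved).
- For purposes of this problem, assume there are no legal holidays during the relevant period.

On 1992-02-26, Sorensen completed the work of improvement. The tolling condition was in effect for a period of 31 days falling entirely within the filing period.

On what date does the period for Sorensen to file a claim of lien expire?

Counting 1992-02-26 as day 1, day 67 is May 2, 1992.
Tolling adds 31 days: May 2, 1992 + 31 days = June 2, 1992.
June 2, 1992 is a Tuesday and not a legal holiday, so no extension applies.

June 2, 1992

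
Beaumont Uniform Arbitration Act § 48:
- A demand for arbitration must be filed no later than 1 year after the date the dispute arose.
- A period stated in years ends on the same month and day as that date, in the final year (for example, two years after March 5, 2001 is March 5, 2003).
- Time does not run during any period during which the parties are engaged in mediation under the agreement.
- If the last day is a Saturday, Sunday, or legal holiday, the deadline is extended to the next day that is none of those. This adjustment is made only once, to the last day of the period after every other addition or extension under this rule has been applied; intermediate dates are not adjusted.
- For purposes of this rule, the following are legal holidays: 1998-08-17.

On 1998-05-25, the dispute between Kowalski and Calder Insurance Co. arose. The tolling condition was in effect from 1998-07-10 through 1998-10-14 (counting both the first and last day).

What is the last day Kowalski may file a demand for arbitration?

1 year after 1998-05-25 is May 25, 1999.
From July 10, 1998 through October 14, 1998 inclusive is 97 days; tolling adds 97 days: May 25, 1999 + 97 days = August 30, 1999.
August 30, 1999 is a Monday and not a legal holiday, so no extension applies.

August 30, 1999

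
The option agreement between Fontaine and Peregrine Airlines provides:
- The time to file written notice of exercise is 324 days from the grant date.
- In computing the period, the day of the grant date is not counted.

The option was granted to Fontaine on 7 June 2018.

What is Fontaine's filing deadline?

324 days after 7 June 2018 is April 27, 2019.

April 27, 2019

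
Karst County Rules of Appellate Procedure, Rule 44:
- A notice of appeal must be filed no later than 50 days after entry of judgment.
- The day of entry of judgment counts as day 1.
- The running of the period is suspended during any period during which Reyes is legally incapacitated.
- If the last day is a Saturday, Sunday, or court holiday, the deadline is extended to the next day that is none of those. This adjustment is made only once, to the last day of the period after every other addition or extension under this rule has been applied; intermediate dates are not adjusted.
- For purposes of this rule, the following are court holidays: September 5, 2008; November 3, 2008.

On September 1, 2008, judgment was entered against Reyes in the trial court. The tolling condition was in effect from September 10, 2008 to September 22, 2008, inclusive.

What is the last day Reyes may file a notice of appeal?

Counting September 1, 2008 as day 1, day 50 is October 20, 2008.
From September 10, 2008 through September 22, 2008 inclusive is 13 days; tolling adds 13 days: October 20, 2008 + 13 days = November 2, 2008.
November 2, 2008 is Sunday; November 3, 2008 is a listed holiday. The next qualifying day is November 4, 2008.

November 4, 2008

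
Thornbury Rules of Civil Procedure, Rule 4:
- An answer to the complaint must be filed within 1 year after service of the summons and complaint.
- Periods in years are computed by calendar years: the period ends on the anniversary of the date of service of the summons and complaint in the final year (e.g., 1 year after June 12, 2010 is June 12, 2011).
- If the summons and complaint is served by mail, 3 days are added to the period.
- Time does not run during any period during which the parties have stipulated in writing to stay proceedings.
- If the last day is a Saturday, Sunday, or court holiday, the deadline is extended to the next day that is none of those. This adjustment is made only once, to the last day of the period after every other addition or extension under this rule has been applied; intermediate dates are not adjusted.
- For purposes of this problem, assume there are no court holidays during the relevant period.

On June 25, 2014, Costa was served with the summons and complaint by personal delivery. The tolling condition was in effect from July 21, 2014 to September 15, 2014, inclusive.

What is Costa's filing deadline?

August 21, 2015

1 year after June 25, 2014 is June 25, 2015.
Service was not by mail, so no mail extension applies.
From July 21, 2014 through September 15, 2014 inclusive is 57 days; tolling adds 57 days: June 25, 2015 + 57 days = August 21, 2015.
August 21, 2015 is a Friday and not a court holiday, so no extension applies.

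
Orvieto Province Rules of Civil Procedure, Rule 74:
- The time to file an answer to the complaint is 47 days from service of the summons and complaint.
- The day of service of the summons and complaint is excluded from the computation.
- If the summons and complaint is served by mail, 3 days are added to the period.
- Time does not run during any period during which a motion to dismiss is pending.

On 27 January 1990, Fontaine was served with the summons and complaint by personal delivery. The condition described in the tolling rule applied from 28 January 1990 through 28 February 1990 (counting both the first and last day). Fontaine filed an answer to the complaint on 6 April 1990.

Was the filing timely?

Yes

47 days after 27 January 1990 is March 15, 1990.
Service was not by mail, so no mail extension applies.
From January 28, 1990 through February 28, 1990 inclusive is 32 days; tolling adds 32 days: March 15, 1990 + 32 days = April 16, 1990.
The deadline is April 16, 1990; the filing on April 6, 1990 is on or before that date.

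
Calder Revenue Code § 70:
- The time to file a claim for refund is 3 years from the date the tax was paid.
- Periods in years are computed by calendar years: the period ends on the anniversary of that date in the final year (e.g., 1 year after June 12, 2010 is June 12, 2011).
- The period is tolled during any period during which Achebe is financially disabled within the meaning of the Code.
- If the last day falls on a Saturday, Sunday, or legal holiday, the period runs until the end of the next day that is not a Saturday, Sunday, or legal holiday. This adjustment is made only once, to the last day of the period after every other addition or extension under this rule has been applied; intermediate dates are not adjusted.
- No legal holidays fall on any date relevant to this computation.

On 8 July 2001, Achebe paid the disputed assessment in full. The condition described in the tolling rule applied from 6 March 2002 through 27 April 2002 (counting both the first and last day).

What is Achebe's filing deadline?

3 years after 8 July 2001 is July 8, 2004.
From March 6, 2002 through April 27, 2002 inclusive is 53 days; tolling adds 53 days: July 8, 2004 + 53 days = August 30, 2004.
August 30, 2004 is a Monday and not a legal holiday, so no extension applies.

August 30, 2004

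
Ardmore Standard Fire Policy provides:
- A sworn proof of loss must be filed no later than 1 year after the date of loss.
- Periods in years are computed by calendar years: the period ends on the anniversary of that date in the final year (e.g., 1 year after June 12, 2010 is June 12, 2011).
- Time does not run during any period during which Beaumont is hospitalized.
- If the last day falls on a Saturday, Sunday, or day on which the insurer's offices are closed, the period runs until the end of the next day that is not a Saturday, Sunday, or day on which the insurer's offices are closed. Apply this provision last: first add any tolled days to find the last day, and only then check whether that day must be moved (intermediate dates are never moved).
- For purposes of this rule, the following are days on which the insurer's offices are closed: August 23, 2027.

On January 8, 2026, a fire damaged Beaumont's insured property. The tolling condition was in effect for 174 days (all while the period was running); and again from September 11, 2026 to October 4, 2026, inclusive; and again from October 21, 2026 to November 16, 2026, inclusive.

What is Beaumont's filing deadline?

August 24, 2027

1 year after January 8, 2026 is January 8, 2027.
Tolling adds 174 days: January 8, 2027 + 174 days = July 1, 2027.
From September 11, 2026 through October 4, 2026 inclusive is 24 days; tolling adds 24 days: July 1, 2027 + 24 days = July 25, 2027.
From October 21, 2026 through November 16, 2026 inclusive is 27 days; tolling adds 27 days: July 25, 2027 + 27 days = August 21, 2027.
August 21, 2027 is Saturday; August 22, 2027 is Sunday; August 23, 2027 is a listed holiday. The next qualifying day is August 24, 2027.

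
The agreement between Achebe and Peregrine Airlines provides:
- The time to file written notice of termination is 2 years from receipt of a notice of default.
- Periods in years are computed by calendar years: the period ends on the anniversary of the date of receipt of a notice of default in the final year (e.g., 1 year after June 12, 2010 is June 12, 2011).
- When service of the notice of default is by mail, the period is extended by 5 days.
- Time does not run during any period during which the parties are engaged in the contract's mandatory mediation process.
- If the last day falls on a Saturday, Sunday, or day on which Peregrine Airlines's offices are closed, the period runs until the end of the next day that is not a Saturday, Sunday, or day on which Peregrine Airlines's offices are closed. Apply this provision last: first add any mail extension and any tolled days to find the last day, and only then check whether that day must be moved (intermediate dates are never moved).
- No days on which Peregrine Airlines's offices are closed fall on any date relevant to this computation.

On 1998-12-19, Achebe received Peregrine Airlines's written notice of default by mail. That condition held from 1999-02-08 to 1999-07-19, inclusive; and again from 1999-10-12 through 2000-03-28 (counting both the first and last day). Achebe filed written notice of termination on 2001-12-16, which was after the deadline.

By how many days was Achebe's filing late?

26 days

2 years after 1998-12-19 is December 19, 2000.
Service was by mail, adding 5 days: December 19, 2000 + 5 days = December 24, 2000.
From February 8, 1999 through July 19, 1999 inclusive is 162 days; tolling adds 162 days: December 24, 2000 + 162 days = June 4, 2001.
From October 12, 1999 through March 28, 2000 inclusive is 169 days; tolling adds 169 days: June 4, 2001 + 169 days = November 20, 2001.
November 20, 2001 is a Tuesday and not a day on which Peregrine Airlines's offices are closed, so no extension applies.
The deadline is November 20, 2001; from November 20, 2001 to December 16, 2001 is 26 days.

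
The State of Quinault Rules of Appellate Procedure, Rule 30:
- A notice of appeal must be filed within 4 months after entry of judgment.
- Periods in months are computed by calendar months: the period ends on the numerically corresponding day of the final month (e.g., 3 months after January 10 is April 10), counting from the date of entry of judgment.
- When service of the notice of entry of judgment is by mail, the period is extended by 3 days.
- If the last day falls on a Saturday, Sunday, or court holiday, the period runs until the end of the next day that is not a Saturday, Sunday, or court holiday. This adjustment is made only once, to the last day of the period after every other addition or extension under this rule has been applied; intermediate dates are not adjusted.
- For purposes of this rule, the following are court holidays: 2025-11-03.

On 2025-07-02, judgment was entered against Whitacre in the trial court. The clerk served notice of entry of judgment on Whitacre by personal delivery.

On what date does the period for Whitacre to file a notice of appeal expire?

4 months after 2025-07-02 is November 2, 2025.
Service was not by mail, so no mail extension applies.
November 2, 2025 is Sunday; November 3, 2025 is a listed holiday. The next qualifying day is November 4, 2025.

November 4, 2025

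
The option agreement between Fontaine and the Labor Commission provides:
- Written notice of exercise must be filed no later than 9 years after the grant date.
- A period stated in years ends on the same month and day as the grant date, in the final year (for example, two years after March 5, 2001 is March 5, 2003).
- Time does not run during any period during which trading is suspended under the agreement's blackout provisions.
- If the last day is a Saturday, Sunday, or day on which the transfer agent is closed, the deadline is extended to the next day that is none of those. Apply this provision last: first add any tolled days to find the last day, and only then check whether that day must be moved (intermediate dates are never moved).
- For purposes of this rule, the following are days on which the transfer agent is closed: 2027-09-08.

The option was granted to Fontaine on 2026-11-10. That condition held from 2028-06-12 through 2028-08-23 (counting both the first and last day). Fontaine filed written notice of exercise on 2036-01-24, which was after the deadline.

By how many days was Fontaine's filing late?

9 years after 2026-11-10 is November 10, 2035.
From June 12, 2028 through August 23, 2028 inclusive is 73 days; tolling adds 73 days: November 10, 2035 + 73 days = January 22, 2036.
January 22, 2036 is a Tuesday and not a day on which the transfer agent is closed, so no extension applies.
The deadline is January 22, 2036; from January 22, 2036 to January 24, 2036 is 2 days.

2 days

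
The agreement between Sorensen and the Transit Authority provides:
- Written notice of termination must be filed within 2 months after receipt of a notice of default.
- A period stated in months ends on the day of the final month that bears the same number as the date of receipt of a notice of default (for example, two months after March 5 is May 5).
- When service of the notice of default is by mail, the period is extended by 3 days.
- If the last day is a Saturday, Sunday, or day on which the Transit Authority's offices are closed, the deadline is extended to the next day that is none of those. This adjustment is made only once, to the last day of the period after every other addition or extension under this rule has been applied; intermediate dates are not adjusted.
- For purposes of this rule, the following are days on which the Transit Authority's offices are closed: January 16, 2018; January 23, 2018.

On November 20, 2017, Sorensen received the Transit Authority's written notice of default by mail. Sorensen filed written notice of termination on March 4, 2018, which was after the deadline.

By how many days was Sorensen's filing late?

39 days

2 months after November 20, 2017 is January 20, 2018.
Service was by mail, adding 3 days: January 20, 2018 + 3 days = January 23, 2018.
January 23, 2018 is a listed holiday. The next qualifying day is January 24, 2018.
The deadline is January 24, 2018; from January 24, 2018 to March 4, 2018 is 39 days.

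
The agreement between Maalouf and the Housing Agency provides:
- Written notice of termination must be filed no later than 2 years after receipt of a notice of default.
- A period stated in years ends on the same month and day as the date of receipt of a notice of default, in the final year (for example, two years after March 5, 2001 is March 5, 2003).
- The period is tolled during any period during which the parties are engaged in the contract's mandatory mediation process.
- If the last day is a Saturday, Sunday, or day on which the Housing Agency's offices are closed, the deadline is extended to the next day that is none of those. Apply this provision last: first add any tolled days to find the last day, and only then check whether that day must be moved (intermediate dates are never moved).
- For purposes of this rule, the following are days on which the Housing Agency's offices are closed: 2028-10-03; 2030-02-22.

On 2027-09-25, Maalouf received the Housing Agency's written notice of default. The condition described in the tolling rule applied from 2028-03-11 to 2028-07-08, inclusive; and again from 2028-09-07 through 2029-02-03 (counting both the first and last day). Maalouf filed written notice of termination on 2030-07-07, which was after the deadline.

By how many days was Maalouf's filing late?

13 days

2 years after 2027-09-25 is September 25, 2029.
From March 11, 2028 through July 8, 2028 inclusive is 120 days; tolling adds 120 days: September 25, 2029 + 120 days = January 23, 2030.
From September 7, 2028 through February 3, 2029 inclusive is 150 days; tolling adds 150 days: January 23, 2030 + 150 days = June 22, 2030.
June 22, 2030 is Saturday; June 23, 2030 is Sunday. The next qualifying day is June 24, 2030.
The deadline is June 24, 2030; from June 24, 2030 to July 7, 2030 is 13 days.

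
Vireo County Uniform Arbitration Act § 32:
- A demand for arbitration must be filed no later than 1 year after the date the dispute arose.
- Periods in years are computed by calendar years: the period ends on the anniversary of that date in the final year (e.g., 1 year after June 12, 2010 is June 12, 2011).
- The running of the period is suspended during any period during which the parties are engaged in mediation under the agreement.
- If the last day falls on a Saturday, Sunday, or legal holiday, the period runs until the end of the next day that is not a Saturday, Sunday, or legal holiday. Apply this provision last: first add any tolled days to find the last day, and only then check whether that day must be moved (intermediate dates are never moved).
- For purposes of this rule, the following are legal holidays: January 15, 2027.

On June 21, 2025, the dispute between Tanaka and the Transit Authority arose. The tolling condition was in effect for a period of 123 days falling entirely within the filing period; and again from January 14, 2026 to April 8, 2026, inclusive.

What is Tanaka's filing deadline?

1 year after June 21, 2025 is June 21, 2026.
Tolling adds 123 days: June 21, 2026 + 123 days = October 22, 2026.
From January 14, 2026 through April 8, 2026 inclusive is 85 days; tolling adds 85 days: October 22, 2026 + 85 days = January 15, 2027.
January 15, 2027 is a listed holiday; January 16, 2027 is Saturday; January 17, 2027 is Sunday. The next qualifying day is January 18, 2027.

January 18, 2027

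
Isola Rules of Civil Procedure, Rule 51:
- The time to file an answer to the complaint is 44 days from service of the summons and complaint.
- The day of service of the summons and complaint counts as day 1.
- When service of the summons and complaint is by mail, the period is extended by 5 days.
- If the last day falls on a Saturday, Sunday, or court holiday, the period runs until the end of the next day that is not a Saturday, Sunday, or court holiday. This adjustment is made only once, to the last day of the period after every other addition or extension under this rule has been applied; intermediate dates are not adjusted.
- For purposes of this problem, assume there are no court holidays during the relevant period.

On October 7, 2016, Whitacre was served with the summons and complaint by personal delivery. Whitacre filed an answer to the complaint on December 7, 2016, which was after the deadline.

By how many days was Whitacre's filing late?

Counting October 7, 2016 as day 1, day 44 is November 19, 2016.
Service was not by mail, so no mail extension applies.
November 19, 2016 is Saturday; November 20, 2016 is Sunday. The next qualifying day is November 21, 2016.
The deadline is November 21, 2016; from November 21, 2016 to December 7, 2016 is 16 days.

16 days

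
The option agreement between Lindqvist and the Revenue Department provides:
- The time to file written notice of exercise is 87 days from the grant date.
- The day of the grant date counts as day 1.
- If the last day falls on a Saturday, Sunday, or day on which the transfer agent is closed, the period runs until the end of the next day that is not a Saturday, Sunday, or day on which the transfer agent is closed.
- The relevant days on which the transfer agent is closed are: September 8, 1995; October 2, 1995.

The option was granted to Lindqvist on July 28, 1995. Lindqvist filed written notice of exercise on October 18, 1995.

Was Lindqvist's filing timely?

Yes

Counting July 28, 1995 as day 1, day 87 is October 22, 1995.
October 22, 1995 is Sunday. The next qualifying day is October 23, 1995.
The deadline is October 23, 1995; the filing on October 18, 1995 is on or before that date.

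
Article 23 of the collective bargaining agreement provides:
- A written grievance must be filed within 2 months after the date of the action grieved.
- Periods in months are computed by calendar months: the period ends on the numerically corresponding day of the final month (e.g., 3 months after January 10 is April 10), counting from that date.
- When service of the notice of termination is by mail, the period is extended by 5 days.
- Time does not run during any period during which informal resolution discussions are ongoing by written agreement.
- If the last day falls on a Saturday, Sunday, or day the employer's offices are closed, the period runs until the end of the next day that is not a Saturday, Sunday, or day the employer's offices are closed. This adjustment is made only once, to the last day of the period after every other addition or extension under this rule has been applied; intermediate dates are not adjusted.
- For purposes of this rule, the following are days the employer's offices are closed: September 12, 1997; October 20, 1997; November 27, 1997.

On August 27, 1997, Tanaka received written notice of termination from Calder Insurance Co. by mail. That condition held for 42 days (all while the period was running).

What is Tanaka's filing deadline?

December 15, 1997

2 months after August 27, 1997 is October 27, 1997.
Service was by mail, adding 5 days: October 27, 1997 + 5 days = November 1, 1997.
Tolling adds 42 days: November 1, 1997 + 42 days = December 13, 1997.
December 13, 1997 is Saturday; December 14, 1997 is Sunday. The next qualifying day is December 15, 1997.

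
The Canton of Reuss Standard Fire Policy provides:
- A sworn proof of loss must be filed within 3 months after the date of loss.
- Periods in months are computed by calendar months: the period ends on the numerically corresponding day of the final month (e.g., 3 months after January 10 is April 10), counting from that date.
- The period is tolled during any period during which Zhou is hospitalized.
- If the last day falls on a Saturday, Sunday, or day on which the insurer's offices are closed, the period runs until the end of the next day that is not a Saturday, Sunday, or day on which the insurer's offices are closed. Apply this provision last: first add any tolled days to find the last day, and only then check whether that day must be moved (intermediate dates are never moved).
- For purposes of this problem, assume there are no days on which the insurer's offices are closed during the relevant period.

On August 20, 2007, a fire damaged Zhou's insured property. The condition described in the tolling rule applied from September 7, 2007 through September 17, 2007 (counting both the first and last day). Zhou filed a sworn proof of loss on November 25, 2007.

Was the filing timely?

3 months after August 20, 2007 is November 20, 2007.
From September 7, 2007 through September 17, 2007 inclusive is 11 days; tolling adds 11 days: November 20, 2007 + 11 days = December 1, 2007.
December 1, 2007 is Saturday; December 2, 2007 is Sunday. The next qualifying day is December 3, 2007.
The deadline is December 3, 2007; the filing on November 25, 2007 is on or before that date.

Yes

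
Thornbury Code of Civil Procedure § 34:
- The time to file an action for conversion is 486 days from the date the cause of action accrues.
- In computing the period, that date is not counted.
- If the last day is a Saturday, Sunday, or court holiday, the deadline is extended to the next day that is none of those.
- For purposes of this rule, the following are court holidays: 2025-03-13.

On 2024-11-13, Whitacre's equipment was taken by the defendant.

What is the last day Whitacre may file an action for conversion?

March 16, 2026

486 days after 2024-11-13 is March 14, 2026.
March 14, 2026 is Saturday; March 15, 2026 is Sunday. The next qualifying day is March 16, 2026.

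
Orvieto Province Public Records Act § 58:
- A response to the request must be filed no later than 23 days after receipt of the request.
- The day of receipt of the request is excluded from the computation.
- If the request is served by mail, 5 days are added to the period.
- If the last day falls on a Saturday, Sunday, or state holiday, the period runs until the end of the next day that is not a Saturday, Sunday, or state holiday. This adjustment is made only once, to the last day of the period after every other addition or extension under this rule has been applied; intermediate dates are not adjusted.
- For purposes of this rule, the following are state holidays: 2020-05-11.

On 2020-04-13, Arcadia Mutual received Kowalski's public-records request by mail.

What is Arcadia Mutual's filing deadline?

23 days after 2020-04-13 is May 6, 2020.
Service was by mail, adding 5 days: May 6, 2020 + 5 days = May 11, 2020.
May 11, 2020 is a listed holiday. The next qualifying day is May 12, 2020.

May 12, 2020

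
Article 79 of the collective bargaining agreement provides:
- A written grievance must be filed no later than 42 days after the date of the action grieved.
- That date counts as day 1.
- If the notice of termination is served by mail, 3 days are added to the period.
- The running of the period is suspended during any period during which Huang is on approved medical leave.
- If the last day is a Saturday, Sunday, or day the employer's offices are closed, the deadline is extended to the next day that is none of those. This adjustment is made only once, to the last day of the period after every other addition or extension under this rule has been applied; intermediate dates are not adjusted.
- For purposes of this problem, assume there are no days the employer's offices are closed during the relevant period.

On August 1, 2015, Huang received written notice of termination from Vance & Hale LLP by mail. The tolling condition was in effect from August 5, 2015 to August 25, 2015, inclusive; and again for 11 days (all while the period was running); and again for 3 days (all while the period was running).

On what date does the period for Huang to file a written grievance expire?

Counting August 1, 2015 as day 1, day 42 is September 11, 2015.
Service was by mail, adding 3 days: September 11, 2015 + 3 days = September 14, 2015.
From August 5, 2015 through August 25, 2015 inclusive is 21 days; tolling adds 21 days: September 14, 2015 + 21 days = October 5, 2015.
Tolling adds 11 days: October 5, 2015 + 11 days = October 16, 2015.
Tolling adds 3 days: October 16, 2015 + 3 days = October 19, 2015.
October 19, 2015 is a Monday and not a day the employer's offices are closed, so no extension applies.

October 19, 2015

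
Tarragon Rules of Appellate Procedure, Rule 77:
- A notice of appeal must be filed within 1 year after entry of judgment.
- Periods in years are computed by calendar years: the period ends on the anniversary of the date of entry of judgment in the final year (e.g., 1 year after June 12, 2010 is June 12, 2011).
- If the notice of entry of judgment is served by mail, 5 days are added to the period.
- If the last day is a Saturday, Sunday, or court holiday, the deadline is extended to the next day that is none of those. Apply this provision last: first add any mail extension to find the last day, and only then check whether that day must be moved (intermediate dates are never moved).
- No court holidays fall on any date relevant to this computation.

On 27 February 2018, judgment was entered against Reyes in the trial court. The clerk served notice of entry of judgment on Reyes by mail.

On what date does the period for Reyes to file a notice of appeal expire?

March 4, 2019

1 year after 27 February 2018 is February 27, 2019.
Service was by mail, adding 5 days: February 27, 2019 + 5 days = March 4, 2019.
March 4, 2019 is a Monday and not a court holiday, so no extension applies.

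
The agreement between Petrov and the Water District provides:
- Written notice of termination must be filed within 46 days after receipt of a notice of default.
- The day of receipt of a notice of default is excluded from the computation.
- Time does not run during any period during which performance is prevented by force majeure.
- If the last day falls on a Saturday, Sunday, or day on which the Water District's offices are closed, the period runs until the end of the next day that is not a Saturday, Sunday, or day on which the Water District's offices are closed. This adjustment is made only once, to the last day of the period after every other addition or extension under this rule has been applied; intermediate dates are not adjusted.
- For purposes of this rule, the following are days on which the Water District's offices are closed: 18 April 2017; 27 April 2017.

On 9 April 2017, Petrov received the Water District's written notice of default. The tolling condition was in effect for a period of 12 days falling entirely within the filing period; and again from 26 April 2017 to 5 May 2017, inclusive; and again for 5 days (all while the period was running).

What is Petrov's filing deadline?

June 21, 2017

46 days after 9 April 2017 is May 25, 2017.
Tolling adds 12 days: May 25, 2017 + 12 days = June 6, 2017.
From April 26, 2017 through May 5, 2017 inclusive is 10 days; tolling adds 10 days: June 6, 2017 + 10 days = June 16, 2017.
Tolling adds 5 days: June 16, 2017 + 5 days = June 21, 2017.
June 21, 2017 is a Wednesday and not a day on which the Water District's offices are closed, so no extension applies.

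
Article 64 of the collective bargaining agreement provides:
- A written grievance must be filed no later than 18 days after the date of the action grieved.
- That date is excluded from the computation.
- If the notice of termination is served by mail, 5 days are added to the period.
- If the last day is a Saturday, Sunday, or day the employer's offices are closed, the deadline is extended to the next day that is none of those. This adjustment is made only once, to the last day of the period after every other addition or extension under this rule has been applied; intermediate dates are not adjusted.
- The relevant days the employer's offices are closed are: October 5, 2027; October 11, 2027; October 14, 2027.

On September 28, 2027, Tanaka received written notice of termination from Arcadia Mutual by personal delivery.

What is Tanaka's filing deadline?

18 days after September 28, 2027 is October 16, 2027.
Service was not by mail, so no mail extension applies.
October 16, 2027 is Saturday; October 17, 2027 is Sunday. The next qualifying day is October 18, 2027.

October 18, 2027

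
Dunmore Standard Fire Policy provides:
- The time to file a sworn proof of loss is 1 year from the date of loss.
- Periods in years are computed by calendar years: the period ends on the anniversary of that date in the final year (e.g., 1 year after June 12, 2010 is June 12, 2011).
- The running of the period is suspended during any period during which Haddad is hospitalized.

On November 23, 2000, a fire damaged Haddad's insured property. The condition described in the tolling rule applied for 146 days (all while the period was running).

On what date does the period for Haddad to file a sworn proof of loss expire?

April 18, 2002

1 year after November 23, 2000 is November 23, 2001.
Tolling adds 146 days: November 23, 2001 + 146 days = April 18, 2002.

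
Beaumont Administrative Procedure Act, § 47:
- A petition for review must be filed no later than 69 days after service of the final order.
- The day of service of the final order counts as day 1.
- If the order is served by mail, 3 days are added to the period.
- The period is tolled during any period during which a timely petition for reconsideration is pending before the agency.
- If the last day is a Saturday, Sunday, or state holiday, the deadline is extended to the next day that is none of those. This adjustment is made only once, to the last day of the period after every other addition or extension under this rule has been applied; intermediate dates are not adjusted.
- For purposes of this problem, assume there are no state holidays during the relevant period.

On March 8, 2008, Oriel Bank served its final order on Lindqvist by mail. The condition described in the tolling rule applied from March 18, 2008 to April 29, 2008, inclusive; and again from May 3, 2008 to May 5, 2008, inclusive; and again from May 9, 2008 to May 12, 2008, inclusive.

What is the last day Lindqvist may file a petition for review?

July 7, 2008

Counting March 8, 2008 as day 1, day 69 is May 15, 2008.
Service was by mail, adding 3 days: May 15, 2008 + 3 days = May 18, 2008.
From March 18, 2008 through April 29, 2008 inclusive is 43 days; tolling adds 43 days: May 18, 2008 + 43 days = June 30, 2008.
From May 3, 2008 through May 5, 2008 inclusive is 3 days; tolling adds 3 days: June 30, 2008 + 3 days = July 3, 2008.
From May 9, 2008 through May 12, 2008 inclusive is 4 days; tolling adds 4 days: July 3, 2008 + 4 days = July 7, 2008.
July 7, 2008 is a Monday and not a state holiday, so no extension applies.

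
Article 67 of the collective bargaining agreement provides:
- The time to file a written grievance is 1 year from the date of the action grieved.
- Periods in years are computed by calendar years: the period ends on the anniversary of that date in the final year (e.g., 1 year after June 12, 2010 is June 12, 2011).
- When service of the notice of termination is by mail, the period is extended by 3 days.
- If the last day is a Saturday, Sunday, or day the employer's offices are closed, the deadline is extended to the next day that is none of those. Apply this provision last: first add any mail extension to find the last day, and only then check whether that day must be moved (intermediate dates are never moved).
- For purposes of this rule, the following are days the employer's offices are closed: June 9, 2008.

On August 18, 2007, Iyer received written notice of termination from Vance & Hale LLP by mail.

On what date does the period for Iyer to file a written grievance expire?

August 21, 2008

1 year after August 18, 2007 is August 18, 2008.
Service was by mail, adding 3 days: August 18, 2008 + 3 days = August 21, 2008.
August 21, 2008 is a Thursday and not a day the employer's offices are closed, so no extension applies.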